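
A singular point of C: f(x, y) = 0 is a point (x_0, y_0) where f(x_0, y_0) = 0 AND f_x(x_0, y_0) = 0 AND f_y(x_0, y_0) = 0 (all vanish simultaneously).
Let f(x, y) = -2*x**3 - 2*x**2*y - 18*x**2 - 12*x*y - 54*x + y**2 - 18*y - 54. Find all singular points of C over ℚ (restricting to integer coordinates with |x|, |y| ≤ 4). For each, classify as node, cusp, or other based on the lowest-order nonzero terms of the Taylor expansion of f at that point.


Singular points: {(-3, 0)}; classification: cusp.

Compute partial derivatives:
  f_x = -6*x**2 - 4*x*y - 36*x - 12*y - 54.
  f_y = -2*x**2 - 12*x + 2*y - 18.
Scan x_0 ∈ {−4, ..., 4}. For each x_0, f_y(x_0, y) is a polynomial in y; find its integer roots y ∈ {−4, ..., 4}, then test f_x and f at those candidates.
  x = -4: f_y(-4, y) = 2*y - 2; vanishes at y ∈ {1}. (-4, 1): f_x = -2 ≠ 0.
  x = -3: f_y(-3, y) = 2*y; vanishes at y ∈ {0}. (-3, 0): f_x = 0, f = 0 — SINGULAR.
  x = -2: f_y(-2, y) = 2*y - 2; vanishes at y ∈ {1}. (-2, 1): f_x = -10 ≠ 0.
  x = -1: f_y(-1, y) = 2*y - 8; vanishes at y ∈ {4}. (-1, 4): f_x = -56 ≠ 0.
  x = 0: f_y(0, y) = 2*y - 18; no integer root y with |y| ≤ 4.
  x = 1: f_y(1, y) = 2*y - 32; no integer root y with |y| ≤ 4.
  x = 2: f_y(2, y) = 2*y - 50; no integer root y with |y| ≤ 4.
  x = 3: f_y(3, y) = 2*y - 72; no integer root y with |y| ≤ 4.
  x = 4: f_y(4, y) = 2*y - 98; no integer root y with |y| ≤ 4.
Only singular point on the grid: (-3, 0).
Classify: substitute x = -3 + u, y = 0 + v and expand: f = -2*u**3 - 2*u**2*v + v**2.
No constant or linear terms (consistent with a singular point). Quadratic part: v**2. Cubic part: -2*u**3 - 2*u**2*v.
The quadratic part v**2 is a perfect square, so there is a single (double) tangent line v = 0, i.e. y = 0. Restricting the cubic part to that line (v = 0) leaves -2*u**3 ≠ 0, so f is not divisible by v and the branch is v² ≈ 2*u**3 to lowest order — this is a cusp.
Classification: cusp.


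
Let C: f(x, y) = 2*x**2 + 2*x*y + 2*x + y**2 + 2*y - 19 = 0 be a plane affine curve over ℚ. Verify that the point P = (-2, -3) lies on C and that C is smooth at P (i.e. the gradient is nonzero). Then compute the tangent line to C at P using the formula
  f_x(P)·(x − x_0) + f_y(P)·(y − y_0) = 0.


Tangent line at P: -12*x - 8*y - 48 = 0.

Step 1: f(-2, -3) = 0, so P lies on C.
Step 2: partial derivatives
  f_x(x, y) = 4*x + 2*y + 2, f_y(x, y) = 2*x + 2*y + 2.
  f_x(P) = -12, f_y(P) = -8 (gradient nonzero, so P is smooth).
Step 3: tangent line at P: -12·(x − -2) + -8·(y − -3) = 0.
Expanding: -12*x - 8*y - 48 = 0.


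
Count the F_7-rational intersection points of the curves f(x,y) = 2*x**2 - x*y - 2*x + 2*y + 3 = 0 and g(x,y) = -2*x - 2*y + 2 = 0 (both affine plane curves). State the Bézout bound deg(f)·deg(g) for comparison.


Common zeros: {(2, 6)}; count = 1; Bézout bound = 2.

deg(f) = 2, deg(g) = 1, so Bézout bound = 2.
Scan x ∈ F_7. For each x, list the y ∈ F_7 with f(x, y) ≡ 0 and those with g(x, y) ≡ 0 (mod 7); the common zeros in that column are the intersection.
  x = 0: f ≡ 0 at y ∈ {2}; g ≡ 0 at y ∈ {1}; common: ∅.
  x = 1: f ≡ 0 at y ∈ {4}; g ≡ 0 at y ∈ {0}; common: ∅.
  x = 2: f ≡ 0 at y ∈ {0, 1, 2, 3, 4, 5, 6}; g ≡ 0 at y ∈ {6}; common: {6}.
  x = 3: f ≡ 0 at y ∈ {1}; g ≡ 0 at y ∈ {5}; common: ∅.
  x = 4: f ≡ 0 at y ∈ {3}; g ≡ 0 at y ∈ {4}; common: ∅.
  x = 5: f ≡ 0 at y ∈ {5}; g ≡ 0 at y ∈ {3}; common: ∅.
  x = 6: f ≡ 0 at y ∈ {0}; g ≡ 0 at y ∈ {2}; common: ∅.
Collecting: common zeros = {(2, 6)}, so the count is 1.
Comparison with the Bézout bound: 1 ≤ 2 = deg(f)·deg(g), as expected for curves with no common component (the affine F_7-count falls short of the bound because intersections may lie at infinity, over extension fields, or carry multiplicity).


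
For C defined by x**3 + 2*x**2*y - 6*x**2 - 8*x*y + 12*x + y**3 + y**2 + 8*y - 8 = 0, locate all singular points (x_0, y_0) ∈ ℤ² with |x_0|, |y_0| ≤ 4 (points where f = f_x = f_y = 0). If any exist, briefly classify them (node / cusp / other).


Singular points: {(2, 0)}; classification: cusp.

Compute partial derivatives:
  f_x = 3*x**2 + 4*x*y - 12*x - 8*y + 12.
  f_y = 2*x**2 - 8*x + 3*y**2 + 2*y + 8.
Scan x_0 ∈ {−4, ..., 4}. For each x_0, f_y(x_0, y) is a polynomial in y; find its integer roots y ∈ {−4, ..., 4}, then test f_x and f at those candidates.
  x = -4: f_y(-4, y) = 3*y**2 + 2*y + 72; no integer root y with |y| ≤ 4.
  x = -3: f_y(-3, y) = 3*y**2 + 2*y + 50; no integer root y with |y| ≤ 4.
  x = -2: f_y(-2, y) = 3*y**2 + 2*y + 32; no integer root y with |y| ≤ 4.
  x = -1: f_y(-1, y) = 3*y**2 + 2*y + 18; no integer root y with |y| ≤ 4.
  x = 0: f_y(0, y) = 3*y**2 + 2*y + 8; no integer root y with |y| ≤ 4.
  x = 1: f_y(1, y) = 3*y**2 + 2*y + 2; no integer root y with |y| ≤ 4.
  x = 2: f_y(2, y) = 3*y**2 + 2*y; vanishes at y ∈ {0}. (2, 0): f_x = 0, f = 0 — SINGULAR.
  x = 3: f_y(3, y) = 3*y**2 + 2*y + 2; no integer root y with |y| ≤ 4.
  x = 4: f_y(4, y) = 3*y**2 + 2*y + 8; no integer root y with |y| ≤ 4.
Only singular point on the grid: (2, 0).
Classify: substitute x = 2 + u, y = 0 + v and expand: f = u**3 + 2*u**2*v + v**3 + v**2.
No constant or linear terms (consistent with a singular point). Quadratic part: v**2. Cubic part: u**3 + 2*u**2*v + v**3.
The quadratic part v**2 is a perfect square, so there is a single (double) tangent line v = 0, i.e. y = 0. Restricting the cubic part to that line (v = 0) leaves u**3 ≠ 0, so f is not divisible by v and the branch is v² ≈ -u**3 to lowest order — this is a cusp.
Classification: cusp.


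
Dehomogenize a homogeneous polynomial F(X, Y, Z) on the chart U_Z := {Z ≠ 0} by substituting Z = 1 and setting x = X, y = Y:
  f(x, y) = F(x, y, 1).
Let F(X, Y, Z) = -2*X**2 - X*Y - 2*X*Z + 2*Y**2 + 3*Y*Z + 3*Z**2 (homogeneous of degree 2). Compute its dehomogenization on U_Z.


f(x, y) = -2*x**2 - x*y - 2*x + 2*y**2 + 3*y + 3

On U_Z we set Z = 1. Each monomial c·X^i·Y^j·Z^k in F becomes c·x^i·y^j·1^k = c·x^i·y^j.
Substituting Z = 1: F(X, Y, 1) = -2*x**2 - x*y - 2*x + 2*y**2 + 3*y + 3.
Note: deg(f) ≤ deg(F) = 2; strict inequality happens when F is divisible by Z (lost terms).


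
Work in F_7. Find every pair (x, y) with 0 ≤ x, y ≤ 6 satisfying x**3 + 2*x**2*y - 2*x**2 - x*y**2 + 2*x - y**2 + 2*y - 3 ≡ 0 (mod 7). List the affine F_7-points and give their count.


Affine F_7-points: {(1, 1), (2, 4), (3, 1), (3, 4), (6, 2)}; count = 5.

For each of the 49 pairs (x, y) ∈ F_7², evaluate f(x, y) mod 7. Record the zeros.
  x = 0: [0↦4, 1↦5, 2↦4, 3↦1, 4↦3, 5↦3, 6↦1]  zeros at y ∈ ∅
  x = 1: [0↦5, 1↦0, 2↦5, 3↦6, 4↦3, 5↦3, 6↦6]  zeros at y ∈ {1}
  x = 2: [0↦1, 1↦1, 2↦2, 3↦4, 4↦0, 5↦4, 6↦2]  zeros at y ∈ {4}
  x = 3: [0↦5, 1↦0, 2↦1, 3↦1, 4↦0, 5↦5, 6↦2]  zeros at y ∈ {1, 4}
  x = 4: [0↦2, 1↦3, 2↦1, 3↦3, 4↦2, 5↦5, 6↦5]  zeros at y ∈ ∅
  x = 5: [0↦5, 1↦2, 2↦1, 3↦2, 4↦5, 5↦3, 6↦3]  zeros at y ∈ ∅
  x = 6: [0↦6, 1↦3, 2↦0, 3↦4, 4↦1, 5↦5, 6↦2]  zeros at y ∈ {2}
Collecting zeros: affine points = {(1, 1), (2, 4), (3, 1), (3, 4), (6, 2)}.
Total count |C(F_7)_aff| = 5.


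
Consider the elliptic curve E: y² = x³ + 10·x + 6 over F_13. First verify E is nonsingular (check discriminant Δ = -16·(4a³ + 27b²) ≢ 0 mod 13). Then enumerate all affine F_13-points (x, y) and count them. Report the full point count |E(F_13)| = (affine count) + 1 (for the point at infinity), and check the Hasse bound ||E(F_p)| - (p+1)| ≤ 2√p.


Affine points = {(1, 2), (1, 11), (5, 5), (5, 8), (6, 3), (6, 10), (7, 4), (7, 9), (8, 0), (10, 1), (10, 12), (11, 2), (11, 11)}; affine count = 13; |E(F_13)| = 14.

Discriminant check: Δ ∝ 4a³ + 27b² = 4·10³ + 27·6² = 4·1000 + 27·36 ≡ 6 (mod 13). Nonzero ⇒ E is nonsingular.
For each x ∈ F_13, compute rhs = x³ + 10·x + 6 mod 13, then count y ∈ F_13 with y² ≡ rhs.
  x = 0: rhs = 6, matching y values: none (0 points).
  x = 1: rhs = 4, matching y values: 2, 11 (2 points).
  x = 2: rhs = 8, matching y values: none (0 points).
  x = 3: rhs = 11, matching y values: none (0 points).
  x = 4: rhs = 6, matching y values: none (0 points).
  x = 5: rhs = 12, matching y values: 5, 8 (2 points).
  x = 6: rhs = 9, matching y values: 3, 10 (2 points).
  x = 7: rhs = 3, matching y values: 4, 9 (2 points).
  x = 8: rhs = 0, matching y values: 0 (1 points).
  x = 9: rhs = 6, matching y values: none (0 points).
  x = 10: rhs = 1, matching y values: 1, 12 (2 points).
  x = 11: rhs = 4, matching y values: 2, 11 (2 points).
  x = 12: rhs = 8, matching y values: none (0 points).
Total affine count: 13.
Full point count |E(F_13)| = 13 + 1 = 14.
Hasse bound: |14 − (13+1)| = |0| = 0 ≤ 2√13 ≈ 7.2111 ✓.


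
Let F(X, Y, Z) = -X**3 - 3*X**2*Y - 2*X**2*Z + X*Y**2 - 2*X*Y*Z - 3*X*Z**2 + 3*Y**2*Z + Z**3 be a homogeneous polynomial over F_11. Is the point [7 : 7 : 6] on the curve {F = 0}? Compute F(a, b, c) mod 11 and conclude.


F(7,7,6) ≡ 7 (mod 11); P is NOT on the curve.

Evaluate F(7, 7, 6) term-by-term (mod 11).
  -X**3 ↦ -1·343·1·1 = -343
  -3*X**2*Y ↦ -3·49·7·1 = -1029
  -2*X**2*Z ↦ -2·49·1·6 = -588
  X*Y**2 ↦ 1·7·49·1 = 343
  -2*X*Y*Z ↦ -2·7·7·6 = -588
  -3*X*Z**2 ↦ -3·7·1·36 = -756
  3*Y**2*Z ↦ 3·1·49·6 = 882
  Z**3 ↦ 1·1·1·216 = 216
Sum: F(7, 7, 6) = (-343) + (-1029) + (-588) + (343) + (-588) + (-756) + (882) + (216) = -1863.
Reducing mod 11: -1863 ≡ 7 (mod 11).
Since F(a, b, c) ≡ 7 ≠ 0 (mod 11), P does NOT lie on the curve.


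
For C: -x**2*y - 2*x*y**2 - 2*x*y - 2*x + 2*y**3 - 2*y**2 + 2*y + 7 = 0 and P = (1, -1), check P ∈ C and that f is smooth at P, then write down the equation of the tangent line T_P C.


Tangent line at P: 13*y + 13 = 0.

Step 1: f(1, -1) = 0, so P lies on C.
Step 2: partial derivatives
  f_x(x, y) = -2*x*y - 2*y**2 - 2*y - 2, f_y(x, y) = -x**2 - 4*x*y - 2*x + 6*y**2 - 4*y + 2.
  f_x(P) = 0, f_y(P) = 13 (gradient nonzero, so P is smooth).
Step 3: tangent line at P: 0·(x − 1) + 13·(y − -1) = 0.
Expanding: 13*y + 13 = 0.


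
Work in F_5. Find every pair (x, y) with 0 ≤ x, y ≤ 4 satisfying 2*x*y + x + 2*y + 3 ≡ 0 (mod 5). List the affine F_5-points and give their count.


Affine F_5-points: {(0, 1), (1, 4), (2, 0), (3, 3)}; count = 4.

For each of the 25 pairs (x, y) ∈ F_5², evaluate f(x, y) mod 5. Record the zeros.
  x = 0: [0↦3, 1↦0, 2↦2, 3↦4, 4↦1]  zeros at y ∈ {1}
  x = 1: [0↦4, 1↦3, 2↦2, 3↦1, 4↦0]  zeros at y ∈ {4}
  x = 2: [0↦0, 1↦1, 2↦2, 3↦3, 4↦4]  zeros at y ∈ {0}
  x = 3: [0↦1, 1↦4, 2↦2, 3↦0, 4↦3]  zeros at y ∈ {3}
  x = 4: [0↦2, 1↦2, 2↦2, 3↦2, 4↦2]  zeros at y ∈ ∅
Collecting zeros: affine points = {(0, 1), (1, 4), (2, 0), (3, 3)}.
Total count |C(F_5)_aff| = 4.


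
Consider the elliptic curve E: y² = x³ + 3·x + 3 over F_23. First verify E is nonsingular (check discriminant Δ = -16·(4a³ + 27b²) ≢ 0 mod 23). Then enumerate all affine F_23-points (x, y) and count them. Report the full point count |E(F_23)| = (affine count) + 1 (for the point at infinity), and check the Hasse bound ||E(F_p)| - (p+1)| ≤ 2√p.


Affine points = {(0, 7), (0, 16), (3, 4), (3, 19), (9, 0), (13, 10), (13, 13), (14, 11), (14, 12), (18, 1), (18, 22), (20, 6), (20, 17), (21, 9), (21, 14)}; affine count = 15; |E(F_23)| = 16.

Discriminant check: Δ ∝ 4a³ + 27b² = 4·3³ + 27·3² = 4·27 + 27·9 ≡ 6 (mod 23). Nonzero ⇒ E is nonsingular.
For each x ∈ F_23, compute rhs = x³ + 3·x + 3 mod 23, then count y ∈ F_23 with y² ≡ rhs.
  x = 0: rhs = 3, matching y values: 7, 16 (2 points).
  x = 1: rhs = 7, matching y values: none (0 points).
  x = 2: rhs = 17, matching y values: none (0 points).
  x = 3: rhs = 16, matching y values: 4, 19 (2 points).
  x = 4: rhs = 10, matching y values: none (0 points).
  x = 5: rhs = 5, matching y values: none (0 points).
  x = 6: rhs = 7, matching y values: none (0 points).
  x = 7: rhs = 22, matching y values: none (0 points).
  x = 8: rhs = 10, matching y values: none (0 points).
  x = 9: rhs = 0, matching y values: 0 (1 points).
  x = 10: rhs = 21, matching y values: none (0 points).
  x = 11: rhs = 10, matching y values: none (0 points).
  x = 12: rhs = 19, matching y values: none (0 points).
  x = 13: rhs = 8, matching y values: 10, 13 (2 points).
  x = 14: rhs = 6, matching y values: 11, 12 (2 points).
  x = 15: rhs = 19, matching y values: none (0 points).
  x = 16: rhs = 7, matching y values: none (0 points).
  x = 17: rhs = 22, matching y values: none (0 points).
  x = 18: rhs = 1, matching y values: 1, 22 (2 points).
  x = 19: rhs = 19, matching y values: none (0 points).
  x = 20: rhs = 13, matching y values: 6, 17 (2 points).
  x = 21: rhs = 12, matching y values: 9, 14 (2 points).
  x = 22: rhs = 22, matching y values: none (0 points).
Total affine count: 15.
Full point count |E(F_23)| = 15 + 1 = 16.
Hasse bound: |16 − (23+1)| = |-8| = 8 ≤ 2√23 ≈ 9.5917 ✓.


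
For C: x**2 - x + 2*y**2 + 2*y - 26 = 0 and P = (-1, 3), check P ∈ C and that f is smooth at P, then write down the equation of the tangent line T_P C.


Tangent line at P: -3*x + 14*y - 45 = 0.

Step 1: f(-1, 3) = 0, so P lies on C.
Step 2: partial derivatives
  f_x(x, y) = 2*x - 1, f_y(x, y) = 4*y + 2.
  f_x(P) = -3, f_y(P) = 14 (gradient nonzero, so P is smooth).
Step 3: tangent line at P: -3·(x − -1) + 14·(y − 3) = 0.
Expanding: -3*x + 14*y - 45 = 0.


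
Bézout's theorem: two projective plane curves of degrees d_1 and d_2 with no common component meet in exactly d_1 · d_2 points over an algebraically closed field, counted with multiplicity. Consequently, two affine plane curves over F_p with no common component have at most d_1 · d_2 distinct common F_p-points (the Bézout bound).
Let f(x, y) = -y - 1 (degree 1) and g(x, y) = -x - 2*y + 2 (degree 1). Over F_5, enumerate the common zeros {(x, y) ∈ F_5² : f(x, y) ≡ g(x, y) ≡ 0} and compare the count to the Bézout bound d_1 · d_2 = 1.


Common zeros: {(4, 4)}; count = 1; Bézout bound = 1.

deg(f) = 1, deg(g) = 1, so Bézout bound = 1.
Scan x ∈ F_5. For each x, list the y ∈ F_5 with f(x, y) ≡ 0 and those with g(x, y) ≡ 0 (mod 5); the common zeros in that column are the intersection.
  x = 0: f ≡ 0 at y ∈ {4}; g ≡ 0 at y ∈ {1}; common: ∅.
  x = 1: f ≡ 0 at y ∈ {4}; g ≡ 0 at y ∈ {3}; common: ∅.
  x = 2: f ≡ 0 at y ∈ {4}; g ≡ 0 at y ∈ {0}; common: ∅.
  x = 3: f ≡ 0 at y ∈ {4}; g ≡ 0 at y ∈ {2}; common: ∅.
  x = 4: f ≡ 0 at y ∈ {4}; g ≡ 0 at y ∈ {4}; common: {4}.
Collecting: common zeros = {(4, 4)}, so the count is 1.
Comparison with the Bézout bound: 1 ≤ 1 = deg(f)·deg(g), as expected for curves with no common component (the bound is attained).


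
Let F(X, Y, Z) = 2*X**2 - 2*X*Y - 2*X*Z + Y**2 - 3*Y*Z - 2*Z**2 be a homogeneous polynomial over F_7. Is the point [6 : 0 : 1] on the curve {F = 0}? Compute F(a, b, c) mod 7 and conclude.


F(6,0,1) ≡ 2 (mod 7); P is NOT on the curve.

Evaluate F(6, 0, 1) term-by-term (mod 7).
  2*X**2 ↦ 2·36·1·1 = 72
  -2*X*Y ↦ -2·6·0·1 = 0
  -2*X*Z ↦ -2·6·1·1 = -12
  Y**2 ↦ 1·1·0·1 = 0
  -3*Y*Z ↦ -3·1·0·1 = 0
  -2*Z**2 ↦ -2·1·1·1 = -2
Sum: F(6, 0, 1) = (72) + (0) + (-12) + (0) + (0) + (-2) = 58.
Reducing mod 7: 58 ≡ 2 (mod 7).
Since F(a, b, c) ≡ 2 ≠ 0 (mod 7), P does NOT lie on the curve.


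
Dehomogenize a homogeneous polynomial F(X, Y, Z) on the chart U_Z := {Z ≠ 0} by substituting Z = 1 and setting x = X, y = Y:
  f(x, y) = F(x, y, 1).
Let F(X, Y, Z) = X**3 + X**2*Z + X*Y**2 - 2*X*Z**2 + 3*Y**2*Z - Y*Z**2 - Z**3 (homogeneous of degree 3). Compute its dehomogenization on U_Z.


f(x, y) = x**3 + x**2 + x*y**2 - 2*x + 3*y**2 - y - 1

On U_Z we set Z = 1. Each monomial c·X^i·Y^j·Z^k in F becomes c·x^i·y^j·1^k = c·x^i·y^j.
Substituting Z = 1: F(X, Y, 1) = x**3 + x**2 + x*y**2 - 2*x + 3*y**2 - y - 1.
Note: deg(f) ≤ deg(F) = 3; strict inequality happens when F is divisible by Z (lost terms).


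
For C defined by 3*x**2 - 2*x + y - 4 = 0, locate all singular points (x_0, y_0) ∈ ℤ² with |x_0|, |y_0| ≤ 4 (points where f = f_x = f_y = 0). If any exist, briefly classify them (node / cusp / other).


No singular points in the scanned grid; C is smooth there.

Compute partial derivatives:
  f_x = 6*x - 2.
  f_y = 1.
f_y = 1 is a nonzero constant, so f_y never vanishes: no point (x, y) can satisfy f = f_x = f_y = 0. In particular no (x, y) ∈ {−4, ..., 4}² is singular; the curve is smooth.


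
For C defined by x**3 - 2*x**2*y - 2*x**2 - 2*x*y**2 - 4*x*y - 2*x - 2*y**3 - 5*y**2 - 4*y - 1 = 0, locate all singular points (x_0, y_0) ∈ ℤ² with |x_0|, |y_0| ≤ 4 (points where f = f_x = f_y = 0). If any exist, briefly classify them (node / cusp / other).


Singular points: {(0, -1)}; classification: cusp.

Compute partial derivatives:
  f_x = 3*x**2 - 4*x*y - 4*x - 2*y**2 - 4*y - 2.
  f_y = -2*x**2 - 4*x*y - 4*x - 6*y**2 - 10*y - 4.
Scan x_0 ∈ {−4, ..., 4}. For each x_0, f_y(x_0, y) is a polynomial in y; find its integer roots y ∈ {−4, ..., 4}, then test f_x and f at those candidates.
  x = -4: f_y(-4, y) = -6*y**2 + 6*y - 20; no integer root y with |y| ≤ 4.
  x = -3: f_y(-3, y) = -6*y**2 + 2*y - 10; no integer root y with |y| ≤ 4.
  x = -2: f_y(-2, y) = -6*y**2 - 2*y - 4; no integer root y with |y| ≤ 4.
  x = -1: f_y(-1, y) = -6*y**2 - 6*y - 2; no integer root y with |y| ≤ 4.
  x = 0: f_y(0, y) = -6*y**2 - 10*y - 4; vanishes at y ∈ {-1}. (0, -1): f_x = 0, f = 0 — SINGULAR.
  x = 1: f_y(1, y) = -6*y**2 - 14*y - 10; no integer root y with |y| ≤ 4.
  x = 2: f_y(2, y) = -6*y**2 - 18*y - 20; no integer root y with |y| ≤ 4.
  x = 3: f_y(3, y) = -6*y**2 - 22*y - 34; no integer root y with |y| ≤ 4.
  x = 4: f_y(4, y) = -6*y**2 - 26*y - 52; no integer root y with |y| ≤ 4.
Only singular point on the grid: (0, -1).
Classify: substitute x = 0 + u, y = -1 + v and expand: f = u**3 - 2*u**2*v - 2*u*v**2 - 2*v**3 + v**2.
No constant or linear terms (consistent with a singular point). Quadratic part: v**2. Cubic part: u**3 - 2*u**2*v - 2*u*v**2 - 2*v**3.
The quadratic part v**2 is a perfect square, so there is a single (double) tangent line v = 0, i.e. y = -1. Restricting the cubic part to that line (v = 0) leaves u**3 ≠ 0, so f is not divisible by v and the branch is v² ≈ -u**3 to lowest order — this is a cusp.
Classification: cusp.


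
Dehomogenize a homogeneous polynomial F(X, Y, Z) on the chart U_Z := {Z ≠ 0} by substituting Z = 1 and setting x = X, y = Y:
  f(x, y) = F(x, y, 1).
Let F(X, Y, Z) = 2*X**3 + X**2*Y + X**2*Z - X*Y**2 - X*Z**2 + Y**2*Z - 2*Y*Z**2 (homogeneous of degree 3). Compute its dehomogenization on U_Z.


f(x, y) = 2*x**3 + x**2*y + x**2 - x*y**2 - x + y**2 - 2*y

On U_Z we set Z = 1. Each monomial c·X^i·Y^j·Z^k in F becomes c·x^i·y^j·1^k = c·x^i·y^j.
Substituting Z = 1: F(X, Y, 1) = 2*x**3 + x**2*y + x**2 - x*y**2 - x + y**2 - 2*y.
Note: deg(f) ≤ deg(F) = 3; strict inequality happens when F is divisible by Z (lost terms).


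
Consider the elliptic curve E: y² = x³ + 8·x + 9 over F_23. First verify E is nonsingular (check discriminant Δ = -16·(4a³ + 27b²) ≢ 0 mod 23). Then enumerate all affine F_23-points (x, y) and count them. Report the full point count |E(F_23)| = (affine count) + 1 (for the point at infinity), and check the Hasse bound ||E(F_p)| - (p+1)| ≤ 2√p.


Affine points = {(0, 3), (0, 20), (1, 8), (1, 15), (4, 6), (4, 17), (5, 6), (5, 17), (10, 10), (10, 13), (11, 5), (11, 18), (12, 4), (12, 19), (14, 6), (14, 17), (15, 10), (15, 13), (16, 1), (16, 22), (20, 2), (20, 21), (21, 10), (21, 13), (22, 0)}; affine count = 25; |E(F_23)| = 26.

Discriminant check: Δ ∝ 4a³ + 27b² = 4·8³ + 27·9² = 4·512 + 27·81 ≡ 3 (mod 23). Nonzero ⇒ E is nonsingular.
For each x ∈ F_23, compute rhs = x³ + 8·x + 9 mod 23, then count y ∈ F_23 with y² ≡ rhs.
  x = 0: rhs = 9, matching y values: 3, 20 (2 points).
  x = 1: rhs = 18, matching y values: 8, 15 (2 points).
  x = 2: rhs = 10, matching y values: none (0 points).
  x = 3: rhs = 14, matching y values: none (0 points).
  x = 4: rhs = 13, matching y values: 6, 17 (2 points).
  x = 5: rhs = 13, matching y values: 6, 17 (2 points).
  x = 6: rhs = 20, matching y values: none (0 points).
  x = 7: rhs = 17, matching y values: none (0 points).
  x = 8: rhs = 10, matching y values: none (0 points).
  x = 9: rhs = 5, matching y values: none (0 points).
  x = 10: rhs = 8, matching y values: 10, 13 (2 points).
  x = 11: rhs = 2, matching y values: 5, 18 (2 points).
  x = 12: rhs = 16, matching y values: 4, 19 (2 points).
  x = 13: rhs = 10, matching y values: none (0 points).
  x = 14: rhs = 13, matching y values: 6, 17 (2 points).
  x = 15: rhs = 8, matching y values: 10, 13 (2 points).
  x = 16: rhs = 1, matching y values: 1, 22 (2 points).
  x = 17: rhs = 21, matching y values: none (0 points).
  x = 18: rhs = 5, matching y values: none (0 points).
  x = 19: rhs = 5, matching y values: none (0 points).
  x = 20: rhs = 4, matching y values: 2, 21 (2 points).
  x = 21: rhs = 8, matching y values: 10, 13 (2 points).
  x = 22: rhs = 0, matching y values: 0 (1 points).
Total affine count: 25.
Full point count |E(F_23)| = 25 + 1 = 26.
Hasse bound: |26 − (23+1)| = |2| = 2 ≤ 2√23 ≈ 9.5917 ✓.


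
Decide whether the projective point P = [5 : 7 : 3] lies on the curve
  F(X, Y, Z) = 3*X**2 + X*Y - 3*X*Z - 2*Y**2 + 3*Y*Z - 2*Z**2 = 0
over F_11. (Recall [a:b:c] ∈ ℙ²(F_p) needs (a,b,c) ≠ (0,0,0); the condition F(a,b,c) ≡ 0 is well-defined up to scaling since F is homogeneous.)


F(5,7,3) ≡ 1 (mod 11); P is NOT on the curve.

Evaluate F(5, 7, 3) term-by-term (mod 11).
  3*X**2 ↦ 3·25·1·1 = 75
  X*Y ↦ 1·5·7·1 = 35
  -3*X*Z ↦ -3·5·1·3 = -45
  -2*Y**2 ↦ -2·1·49·1 = -98
  3*Y*Z ↦ 3·1·7·3 = 63
  -2*Z**2 ↦ -2·1·1·9 = -18
Sum: F(5, 7, 3) = (75) + (35) + (-45) + (-98) + (63) + (-18) = 12.
Reducing mod 11: 12 ≡ 1 (mod 11).
Since F(a, b, c) ≡ 1 ≠ 0 (mod 11), P does NOT lie on the curve.


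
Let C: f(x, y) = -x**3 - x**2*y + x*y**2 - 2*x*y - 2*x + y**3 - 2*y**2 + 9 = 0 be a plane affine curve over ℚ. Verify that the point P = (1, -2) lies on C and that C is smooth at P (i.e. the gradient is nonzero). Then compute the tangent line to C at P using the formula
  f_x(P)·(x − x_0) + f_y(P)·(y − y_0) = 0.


Tangent line at P: 7*x + 13*y + 19 = 0.

Step 1: f(1, -2) = 0, so P lies on C.
Step 2: partial derivatives
  f_x(x, y) = -3*x**2 - 2*x*y + y**2 - 2*y - 2, f_y(x, y) = -x**2 + 2*x*y - 2*x + 3*y**2 - 4*y.
  f_x(P) = 7, f_y(P) = 13 (gradient nonzero, so P is smooth).
Step 3: tangent line at P: 7·(x − 1) + 13·(y − -2) = 0.
Expanding: 7*x + 13*y + 19 = 0.


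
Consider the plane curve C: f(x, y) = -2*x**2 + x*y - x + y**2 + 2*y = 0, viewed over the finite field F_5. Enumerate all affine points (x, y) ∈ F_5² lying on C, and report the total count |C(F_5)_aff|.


Affine F_5-points: {(0, 0), (0, 3), (1, 3), (1, 4), (2, 0), (2, 1), (3, 1), (3, 4), (4, 2)}; count = 9.

For each of the 25 pairs (x, y) ∈ F_5², evaluate f(x, y) mod 5. Record the zeros.
  x = 0: [0↦0, 1↦3, 2↦3, 3↦0, 4↦4]  zeros at y ∈ {0, 3}
  x = 1: [0↦2, 1↦1, 2↦2, 3↦0, 4↦0]  zeros at y ∈ {3, 4}
  x = 2: [0↦0, 1↦0, 2↦2, 3↦1, 4↦2]  zeros at y ∈ {0, 1}
  x = 3: [0↦4, 1↦0, 2↦3, 3↦3, 4↦0]  zeros at y ∈ {1, 4}
  x = 4: [0↦4, 1↦1, 2↦0, 3↦1, 4↦4]  zeros at y ∈ {2}
Collecting zeros: affine points = {(0, 0), (0, 3), (1, 3), (1, 4), (2, 0), (2, 1), (3, 1), (3, 4), (4, 2)}.
Total count |C(F_5)_aff| = 9.


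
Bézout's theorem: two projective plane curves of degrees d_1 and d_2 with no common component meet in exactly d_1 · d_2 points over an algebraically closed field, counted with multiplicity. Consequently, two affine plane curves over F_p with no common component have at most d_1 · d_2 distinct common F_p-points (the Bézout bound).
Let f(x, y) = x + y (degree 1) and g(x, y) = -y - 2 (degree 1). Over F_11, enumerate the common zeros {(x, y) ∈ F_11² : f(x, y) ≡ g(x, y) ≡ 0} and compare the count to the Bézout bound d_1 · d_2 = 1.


Common zeros: {(2, 9)}; count = 1; Bézout bound = 1.

deg(f) = 1, deg(g) = 1, so Bézout bound = 1.
Scan x ∈ F_11. For each x, list the y ∈ F_11 with f(x, y) ≡ 0 and those with g(x, y) ≡ 0 (mod 11); the common zeros in that column are the intersection.
  x = 0: f ≡ 0 at y ∈ {0}; g ≡ 0 at y ∈ {9}; common: ∅.
  x = 1: f ≡ 0 at y ∈ {10}; g ≡ 0 at y ∈ {9}; common: ∅.
  x = 2: f ≡ 0 at y ∈ {9}; g ≡ 0 at y ∈ {9}; common: {9}.
  x = 3: f ≡ 0 at y ∈ {8}; g ≡ 0 at y ∈ {9}; common: ∅.
  x = 4: f ≡ 0 at y ∈ {7}; g ≡ 0 at y ∈ {9}; common: ∅.
  x = 5: f ≡ 0 at y ∈ {6}; g ≡ 0 at y ∈ {9}; common: ∅.
  x = 6: f ≡ 0 at y ∈ {5}; g ≡ 0 at y ∈ {9}; common: ∅.
  x = 7: f ≡ 0 at y ∈ {4}; g ≡ 0 at y ∈ {9}; common: ∅.
  x = 8: f ≡ 0 at y ∈ {3}; g ≡ 0 at y ∈ {9}; common: ∅.
  x = 9: f ≡ 0 at y ∈ {2}; g ≡ 0 at y ∈ {9}; common: ∅.
  x = 10: f ≡ 0 at y ∈ {1}; g ≡ 0 at y ∈ {9}; common: ∅.
Collecting: common zeros = {(2, 9)}, so the count is 1.
Comparison with the Bézout bound: 1 ≤ 1 = deg(f)·deg(g), as expected for curves with no common component (the bound is attained).


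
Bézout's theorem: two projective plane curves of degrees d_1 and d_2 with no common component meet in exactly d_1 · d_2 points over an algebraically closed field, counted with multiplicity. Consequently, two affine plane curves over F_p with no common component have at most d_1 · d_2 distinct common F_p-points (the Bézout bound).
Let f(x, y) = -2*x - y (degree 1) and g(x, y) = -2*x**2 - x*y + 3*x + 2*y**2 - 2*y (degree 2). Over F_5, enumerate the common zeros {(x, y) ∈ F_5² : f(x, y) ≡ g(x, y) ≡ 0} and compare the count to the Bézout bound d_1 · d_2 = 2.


Common zeros: {(0, 0), (1, 3)}; count = 2; Bézout bound = 2.

deg(f) = 1, deg(g) = 2, so Bézout bound = 2.
Scan x ∈ F_5. For each x, list the y ∈ F_5 with f(x, y) ≡ 0 and those with g(x, y) ≡ 0 (mod 5); the common zeros in that column are the intersection.
  x = 0: f ≡ 0 at y ∈ {0}; g ≡ 0 at y ∈ {0, 1}; common: {0}.
  x = 1: f ≡ 0 at y ∈ {3}; g ≡ 0 at y ∈ {1, 3}; common: {3}.
  x = 2: f ≡ 0 at y ∈ {1}; g ≡ 0 at y ∈ ∅; common: ∅.
  x = 3: f ≡ 0 at y ∈ {4}; g ≡ 0 at y ∈ ∅; common: ∅.
  x = 4: f ≡ 0 at y ∈ {2}; g ≡ 0 at y ∈ {0, 3}; common: ∅.
Collecting: common zeros = {(0, 0), (1, 3)}, so the count is 2.
Comparison with the Bézout bound: 2 ≤ 2 = deg(f)·deg(g), as expected for curves with no common component (the bound is attained).


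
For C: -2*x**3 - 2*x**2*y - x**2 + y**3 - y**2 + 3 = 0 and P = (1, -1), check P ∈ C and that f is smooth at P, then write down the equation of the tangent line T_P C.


Tangent line at P: -4*x + 3*y + 7 = 0.

Step 1: f(1, -1) = 0, so P lies on C.
Step 2: partial derivatives
  f_x(x, y) = -6*x**2 - 4*x*y - 2*x, f_y(x, y) = -2*x**2 + 3*y**2 - 2*y.
  f_x(P) = -4, f_y(P) = 3 (gradient nonzero, so P is smooth).
Step 3: tangent line at P: -4·(x − 1) + 3·(y − -1) = 0.
Expanding: -4*x + 3*y + 7 = 0.


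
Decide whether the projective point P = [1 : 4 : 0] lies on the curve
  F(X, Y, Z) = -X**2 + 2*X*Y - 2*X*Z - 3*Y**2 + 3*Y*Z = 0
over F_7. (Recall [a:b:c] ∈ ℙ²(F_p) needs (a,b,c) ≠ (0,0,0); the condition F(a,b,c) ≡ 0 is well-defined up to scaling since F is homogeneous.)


F(1,4,0) ≡ 1 (mod 7); P is NOT on the curve.

Evaluate F(1, 4, 0) term-by-term (mod 7).
  -X**2 ↦ -1·1·1·1 = -1
  2*X*Y ↦ 2·1·4·1 = 8
  -2*X*Z ↦ -2·1·1·0 = 0
  -3*Y**2 ↦ -3·1·16·1 = -48
  3*Y*Z ↦ 3·1·4·0 = 0
Sum: F(1, 4, 0) = (-1) + (8) + (0) + (-48) + (0) = -41.
Reducing mod 7: -41 ≡ 1 (mod 7).
Since F(a, b, c) ≡ 1 ≠ 0 (mod 7), P does NOT lie on the curve.


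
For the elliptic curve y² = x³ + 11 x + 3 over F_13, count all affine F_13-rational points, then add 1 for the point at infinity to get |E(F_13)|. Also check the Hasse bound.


Affine points = {(0, 4), (0, 9), (5, 1), (5, 12), (6, 5), (6, 8), (9, 5), (9, 8), (11, 5), (11, 8), (12, 2), (12, 11)}; affine count = 12; |E(F_13)| = 13.

Discriminant check: Δ ∝ 4a³ + 27b² = 4·11³ + 27·3² = 4·1331 + 27·9 ≡ 3 (mod 13). Nonzero ⇒ E is nonsingular.
For each x ∈ F_13, compute rhs = x³ + 11·x + 3 mod 13, then count y ∈ F_13 with y² ≡ rhs.
  x = 0: rhs = 3, matching y values: 4, 9 (2 points).
  x = 1: rhs = 2, matching y values: none (0 points).
  x = 2: rhs = 7, matching y values: none (0 points).
  x = 3: rhs = 11, matching y values: none (0 points).
  x = 4: rhs = 7, matching y values: none (0 points).
  x = 5: rhs = 1, matching y values: 1, 12 (2 points).
  x = 6: rhs = 12, matching y values: 5, 8 (2 points).
  x = 7: rhs = 7, matching y values: none (0 points).
  x = 8: rhs = 5, matching y values: none (0 points).
  x = 9: rhs = 12, matching y values: 5, 8 (2 points).
  x = 10: rhs = 8, matching y values: none (0 points).
  x = 11: rhs = 12, matching y values: 5, 8 (2 points).
  x = 12: rhs = 4, matching y values: 2, 11 (2 points).
Total affine count: 12.
Full point count |E(F_13)| = 12 + 1 = 13.
Hasse bound: |13 − (13+1)| = |-1| = 1 ≤ 2√13 ≈ 7.2111 ✓.


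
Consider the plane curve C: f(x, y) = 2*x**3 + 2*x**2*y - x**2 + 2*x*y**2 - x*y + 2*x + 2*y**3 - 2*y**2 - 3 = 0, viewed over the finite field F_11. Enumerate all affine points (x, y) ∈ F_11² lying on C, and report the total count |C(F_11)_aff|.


Affine F_11-points: {(0, 3), (1, 0), (1, 4), (1, 7), (3, 2), (3, 5), (4, 8), (6, 4), (6, 9), (7, 8), (8, 6), (9, 8)}; count = 12.

For each of the 121 pairs (x, y) ∈ F_11², evaluate f(x, y) mod 11. Record the zeros.
  x = 0: [0↦8, 1↦8, 2↦5, 3↦0, 4↦5, 5↦10, 6↦5, 7↦2, 8↦2, 9↦6, 10↦4]  zeros at y ∈ {3}
  x = 1: [0↦0, 1↦3, 2↦7, 3↦2, 4↦0, 5↦2, 6↦9, 7↦0, 8↦9, 9↦4, 10↦8]  zeros at y ∈ {0, 4, 7}
  x = 2: [0↦2, 1↦1, 2↦5, 3↦4, 4↦10, 5↦2, 6↦3, 7↦3, 8↦3, 9↦4, 10↦7]  zeros at y ∈ ∅
  x = 3: [0↦4, 1↦3, 2↦0, 3↦7, 4↦3, 5↦0, 6↦10, 7↦1, 8↦7, 9↦7, 10↦2]  zeros at y ∈ {2, 5}
  x = 4: [0↦7, 1↦10, 2↦4, 3↦1, 4↦2, 5↦8, 6↦9, 7↦6, 8↦0, 9↦3, 10↦5]  zeros at y ∈ {8}
  x = 5: [0↦1, 1↦1, 2↦7, 3↦9, 4↦8, 5↦5, 6↦1, 7↦8, 8↦5, 9↦4, 10↦6]  zeros at y ∈ ∅
  x = 6: [0↦9, 1↦10, 2↦10, 3↦10, 4↦0, 5↦3, 6↦9, 7↦8, 8↦1, 9↦0, 10↦6]  zeros at y ∈ {4, 9}
  x = 7: [0↦10, 1↦5, 2↦3, 3↦5, 4↦1, 5↦3, 6↦1, 7↦7, 8↦0, 9↦3, 10↦6]  zeros at y ∈ {8}
  x = 8: [0↦5, 1↦9, 2↦9, 3↦6, 4↦1, 5↦6, 6↦0, 7↦6, 8↦3, 9↦3, 10↦7]  zeros at y ∈ {6}
  x = 9: [0↦6, 1↦1, 2↦7, 3↦3, 4↦1, 5↦2, 6↦7, 7↦6, 8↦0, 9↦1, 10↦10]  zeros at y ∈ {8}
  x = 10: [0↦3, 1↦4, 2↦9, 3↦8, 4↦2, 5↦3, 6↦1, 7↦8, 8↦3, 9↦9, 10↦5]  zeros at y ∈ ∅
Collecting zeros: affine points = {(0, 3), (1, 0), (1, 4), (1, 7), (3, 2), (3, 5), (4, 8), (6, 4), (6, 9), (7, 8), (8, 6), (9, 8)}.
Total count |C(F_11)_aff| = 12.


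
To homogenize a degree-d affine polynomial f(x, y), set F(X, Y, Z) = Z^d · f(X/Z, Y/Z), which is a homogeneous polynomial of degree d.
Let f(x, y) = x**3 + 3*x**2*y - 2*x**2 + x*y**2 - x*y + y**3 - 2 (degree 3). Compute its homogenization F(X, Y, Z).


F(X, Y, Z) = X**3 + 3*X**2*Y - 2*X**2*Z + X*Y**2 - X*Y*Z + Y**3 - 2*Z**3

deg(f) = 3.
Substitute x = X/Z, y = Y/Z into f, then multiply by Z^3.
  monomial 1·x^3·y^0 ↦ 1·X^3·Y^0·Z^0.
  monomial 3·x^2·y^1 ↦ 3·X^2·Y^1·Z^0.
  monomial -2·x^2·y^0 ↦ -2·X^2·Y^0·Z^1.
  monomial 1·x^1·y^2 ↦ 1·X^1·Y^2·Z^0.
  monomial -1·x^1·y^1 ↦ -1·X^1·Y^1·Z^1.
  monomial 1·x^0·y^3 ↦ 1·X^0·Y^3·Z^0.
  monomial -2·x^0·y^0 ↦ -2·X^0·Y^0·Z^3.
Collecting: F(X, Y, Z) = X**3 + 3*X**2*Y - 2*X**2*Z + X*Y**2 - X*Y*Z + Y**3 - 2*Z**3.


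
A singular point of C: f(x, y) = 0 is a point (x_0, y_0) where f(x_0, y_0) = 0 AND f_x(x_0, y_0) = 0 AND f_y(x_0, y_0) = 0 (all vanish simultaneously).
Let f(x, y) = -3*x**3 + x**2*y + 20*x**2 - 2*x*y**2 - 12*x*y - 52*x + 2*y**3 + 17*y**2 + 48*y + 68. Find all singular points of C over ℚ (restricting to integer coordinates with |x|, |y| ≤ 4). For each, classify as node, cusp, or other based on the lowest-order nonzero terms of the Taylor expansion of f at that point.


Singular points: {(2, -2)}; classification: cusp.

Compute partial derivatives:
  f_x = -9*x**2 + 2*x*y + 40*x - 2*y**2 - 12*y - 52.
  f_y = x**2 - 4*x*y - 12*x + 6*y**2 + 34*y + 48.
Scan x_0 ∈ {−4, ..., 4}. For each x_0, f_y(x_0, y) is a polynomial in y; find its integer roots y ∈ {−4, ..., 4}, then test f_x and f at those candidates.
  x = -4: f_y(-4, y) = 6*y**2 + 50*y + 112; no integer root y with |y| ≤ 4.
  x = -3: f_y(-3, y) = 6*y**2 + 46*y + 93; no integer root y with |y| ≤ 4.
  x = -2: f_y(-2, y) = 6*y**2 + 42*y + 76; no integer root y with |y| ≤ 4.
  x = -1: f_y(-1, y) = 6*y**2 + 38*y + 61; no integer root y with |y| ≤ 4.
  x = 0: f_y(0, y) = 6*y**2 + 34*y + 48; vanishes at y ∈ {-3}. (0, -3): f_x = -34 ≠ 0.
  x = 1: f_y(1, y) = 6*y**2 + 30*y + 37; no integer root y with |y| ≤ 4.
  x = 2: f_y(2, y) = 6*y**2 + 26*y + 28; vanishes at y ∈ {-2}. (2, -2): f_x = 0, f = 0 — SINGULAR.
  x = 3: f_y(3, y) = 6*y**2 + 22*y + 21; no integer root y with |y| ≤ 4.
  x = 4: f_y(4, y) = 6*y**2 + 18*y + 16; no integer root y with |y| ≤ 4.
Only singular point on the grid: (2, -2).
Classify: substitute x = 2 + u, y = -2 + v and expand: f = -3*u**3 + u**2*v - 2*u*v**2 + 2*v**3 + v**2.
No constant or linear terms (consistent with a singular point). Quadratic part: v**2. Cubic part: -3*u**3 + u**2*v - 2*u*v**2 + 2*v**3.
The quadratic part v**2 is a perfect square, so there is a single (double) tangent line v = 0, i.e. y = -2. Restricting the cubic part to that line (v = 0) leaves -3*u**3 ≠ 0, so f is not divisible by v and the branch is v² ≈ 3*u**3 to lowest order — this is a cusp.
Classification: cusp.


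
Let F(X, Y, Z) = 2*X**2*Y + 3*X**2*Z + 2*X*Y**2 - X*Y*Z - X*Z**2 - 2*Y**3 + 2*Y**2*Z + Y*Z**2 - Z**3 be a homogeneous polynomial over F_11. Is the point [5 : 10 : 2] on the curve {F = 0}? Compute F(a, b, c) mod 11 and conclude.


F(5,10,2) ≡ 6 (mod 11); P is NOT on the curve.

Evaluate F(5, 10, 2) term-by-term (mod 11).
  2*X**2*Y ↦ 2·25·10·1 = 500
  3*X**2*Z ↦ 3·25·1·2 = 150
  2*X*Y**2 ↦ 2·5·100·1 = 1000
  -X*Y*Z ↦ -1·5·10·2 = -100
  -X*Z**2 ↦ -1·5·1·4 = -20
  -2*Y**3 ↦ -2·1·1000·1 = -2000
  2*Y**2*Z ↦ 2·1·100·2 = 400
  Y*Z**2 ↦ 1·1·10·4 = 40
  -Z**3 ↦ -1·1·1·8 = -8
Sum: F(5, 10, 2) = (500) + (150) + (1000) + (-100) + (-20) + (-2000) + (400) + (40) + (-8) = -38.
Reducing mod 11: -38 ≡ 6 (mod 11).
Since F(a, b, c) ≡ 6 ≠ 0 (mod 11), P does NOT lie on the curve.


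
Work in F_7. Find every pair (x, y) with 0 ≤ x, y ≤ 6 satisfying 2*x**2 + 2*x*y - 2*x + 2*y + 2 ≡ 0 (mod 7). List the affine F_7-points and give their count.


Affine F_7-points: {(0, 6), (1, 3), (2, 6), (3, 0), (4, 3), (5, 0)}; count = 6.

For each of the 49 pairs (x, y) ∈ F_7², evaluate f(x, y) mod 7. Record the zeros.
  x = 0: [0↦2, 1↦4, 2↦6, 3↦1, 4↦3, 5↦5, 6↦0]  zeros at y ∈ {6}
  x = 1: [0↦2, 1↦6, 2↦3, 3↦0, 4↦4, 5↦1, 6↦5]  zeros at y ∈ {3}
  x = 2: [0↦6, 1↦5, 2↦4, 3↦3, 4↦2, 5↦1, 6↦0]  zeros at y ∈ {6}
  x = 3: [0↦0, 1↦1, 2↦2, 3↦3, 4↦4, 5↦5, 6↦6]  zeros at y ∈ {0}
  x = 4: [0↦5, 1↦1, 2↦4, 3↦0, 4↦3, 5↦6, 6↦2]  zeros at y ∈ {3}
  x = 5: [0↦0, 1↦5, 2↦3, 3↦1, 4↦6, 5↦4, 6↦2]  zeros at y ∈ {0}
  x = 6: [0↦6, 1↦6, 2↦6, 3↦6, 4↦6, 5↦6, 6↦6]  zeros at y ∈ ∅
Collecting zeros: affine points = {(0, 6), (1, 3), (2, 6), (3, 0), (4, 3), (5, 0)}.
Total count |C(F_7)_aff| = 6.


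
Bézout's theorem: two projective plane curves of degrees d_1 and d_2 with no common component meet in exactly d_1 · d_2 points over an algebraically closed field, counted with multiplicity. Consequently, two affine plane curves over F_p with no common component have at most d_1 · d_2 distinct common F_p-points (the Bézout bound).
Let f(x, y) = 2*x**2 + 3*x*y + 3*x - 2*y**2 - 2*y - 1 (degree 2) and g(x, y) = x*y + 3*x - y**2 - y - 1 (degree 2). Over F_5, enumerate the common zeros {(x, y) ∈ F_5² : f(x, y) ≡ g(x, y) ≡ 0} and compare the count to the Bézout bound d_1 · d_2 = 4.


Common zeros: {(2, 1)}; count = 1; Bézout bound = 4.

deg(f) = 2, deg(g) = 2, so Bézout bound = 4.
Scan x ∈ F_5. For each x, list the y ∈ F_5 with f(x, y) ≡ 0 and those with g(x, y) ≡ 0 (mod 5); the common zeros in that column are the intersection.
  x = 0: f ≡ 0 at y ∈ {1, 3}; g ≡ 0 at y ∈ ∅; common: ∅.
  x = 1: f ≡ 0 at y ∈ ∅; g ≡ 0 at y ∈ ∅; common: ∅.
  x = 2: f ≡ 0 at y ∈ {1}; g ≡ 0 at y ∈ {0, 1}; common: {1}.
  x = 3: f ≡ 0 at y ∈ ∅; g ≡ 0 at y ∈ {3, 4}; common: ∅.
  x = 4: f ≡ 0 at y ∈ {2, 3}; g ≡ 0 at y ∈ ∅; common: ∅.
Collecting: common zeros = {(2, 1)}, so the count is 1.
Comparison with the Bézout bound: 1 ≤ 4 = deg(f)·deg(g), as expected for curves with no common component (the affine F_5-count falls short of the bound because intersections may lie at infinity, over extension fields, or carry multiplicity).


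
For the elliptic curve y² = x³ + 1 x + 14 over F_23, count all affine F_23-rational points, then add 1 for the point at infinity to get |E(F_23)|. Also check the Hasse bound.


Affine points = {(1, 4), (1, 19), (2, 1), (2, 22), (4, 6), (4, 17), (5, 11), (5, 12), (6, 11), (6, 12), (9, 4), (9, 19), (10, 9), (10, 14), (12, 11), (12, 12), (13, 4), (13, 19), (14, 9), (14, 14), (15, 0), (16, 3), (16, 20), (21, 2), (21, 21), (22, 9), (22, 14)}; affine count = 27; |E(F_23)| = 28.

Discriminant check: Δ ∝ 4a³ + 27b² = 4·1³ + 27·14² = 4·1 + 27·196 ≡ 6 (mod 23). Nonzero ⇒ E is nonsingular.
For each x ∈ F_23, compute rhs = x³ + 1·x + 14 mod 23, then count y ∈ F_23 with y² ≡ rhs.
  x = 0: rhs = 14, matching y values: none (0 points).
  x = 1: rhs = 16, matching y values: 4, 19 (2 points).
  x = 2: rhs = 1, matching y values: 1, 22 (2 points).
  x = 3: rhs = 21, matching y values: none (0 points).
  x = 4: rhs = 13, matching y values: 6, 17 (2 points).
  x = 5: rhs = 6, matching y values: 11, 12 (2 points).
  x = 6: rhs = 6, matching y values: 11, 12 (2 points).
  x = 7: rhs = 19, matching y values: none (0 points).
  x = 8: rhs = 5, matching y values: none (0 points).
  x = 9: rhs = 16, matching y values: 4, 19 (2 points).
  x = 10: rhs = 12, matching y values: 9, 14 (2 points).
  x = 11: rhs = 22, matching y values: none (0 points).
  x = 12: rhs = 6, matching y values: 11, 12 (2 points).
  x = 13: rhs = 16, matching y values: 4, 19 (2 points).
  x = 14: rhs = 12, matching y values: 9, 14 (2 points).
  x = 15: rhs = 0, matching y values: 0 (1 points).
  x = 16: rhs = 9, matching y values: 3, 20 (2 points).
  x = 17: rhs = 22, matching y values: none (0 points).
  x = 18: rhs = 22, matching y values: none (0 points).
  x = 19: rhs = 15, matching y values: none (0 points).
  x = 20: rhs = 7, matching y values: none (0 points).
  x = 21: rhs = 4, matching y values: 2, 21 (2 points).
  x = 22: rhs = 12, matching y values: 9, 14 (2 points).
Total affine count: 27.
Full point count |E(F_23)| = 27 + 1 = 28.
Hasse bound: |28 − (23+1)| = |4| = 4 ≤ 2√23 ≈ 9.5917 ✓.


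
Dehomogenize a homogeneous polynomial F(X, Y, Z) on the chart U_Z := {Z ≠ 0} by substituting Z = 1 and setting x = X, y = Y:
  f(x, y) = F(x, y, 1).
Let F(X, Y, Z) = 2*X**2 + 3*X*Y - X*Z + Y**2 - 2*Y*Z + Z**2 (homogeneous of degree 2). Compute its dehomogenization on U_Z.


f(x, y) = 2*x**2 + 3*x*y - x + y**2 - 2*y + 1

On U_Z we set Z = 1. Each monomial c·X^i·Y^j·Z^k in F becomes c·x^i·y^j·1^k = c·x^i·y^j.
Substituting Z = 1: F(X, Y, 1) = 2*x**2 + 3*x*y - x + y**2 - 2*y + 1.
Note: deg(f) ≤ deg(F) = 2; strict inequality happens when F is divisible by Z (lost terms).


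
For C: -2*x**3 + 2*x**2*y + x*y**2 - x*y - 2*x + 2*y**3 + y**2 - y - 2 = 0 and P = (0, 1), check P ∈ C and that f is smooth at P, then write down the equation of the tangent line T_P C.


Tangent line at P: -2*x + 7*y - 7 = 0.

Step 1: f(0, 1) = 0, so P lies on C.
Step 2: partial derivatives
  f_x(x, y) = -6*x**2 + 4*x*y + y**2 - y - 2, f_y(x, y) = 2*x**2 + 2*x*y - x + 6*y**2 + 2*y - 1.
  f_x(P) = -2, f_y(P) = 7 (gradient nonzero, so P is smooth).
Step 3: tangent line at P: -2·(x − 0) + 7·(y − 1) = 0.
Expanding: -2*x + 7*y - 7 = 0.
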